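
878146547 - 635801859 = 242344688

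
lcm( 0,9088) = 0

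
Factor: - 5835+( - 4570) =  - 10405   =  -5^1*2081^1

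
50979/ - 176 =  - 50979/176= - 289.65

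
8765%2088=413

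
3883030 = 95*40874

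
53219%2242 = 1653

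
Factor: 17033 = 17033^1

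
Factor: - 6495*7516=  - 2^2*3^1*5^1 * 433^1*1879^1 = - 48816420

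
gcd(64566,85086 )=18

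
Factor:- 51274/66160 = - 31/40 = -  2^( - 3)*5^(  -  1)*31^1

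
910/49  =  18 + 4/7  =  18.57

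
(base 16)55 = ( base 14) 61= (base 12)71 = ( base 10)85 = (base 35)2f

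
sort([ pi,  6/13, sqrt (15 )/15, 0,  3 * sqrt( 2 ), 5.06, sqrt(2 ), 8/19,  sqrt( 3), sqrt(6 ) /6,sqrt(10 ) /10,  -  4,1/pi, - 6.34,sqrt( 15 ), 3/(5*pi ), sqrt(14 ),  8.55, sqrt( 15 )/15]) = [ - 6.34, - 4, 0,3/( 5 * pi ), sqrt(15 )/15,sqrt( 15) /15, sqrt(10)/10,1/pi,  sqrt( 6 ) /6,8/19,6/13, sqrt( 2), sqrt( 3 ), pi, sqrt( 14) , sqrt( 15), 3*sqrt(2 ), 5.06,8.55 ] 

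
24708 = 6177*4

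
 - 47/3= - 16+1/3 = -15.67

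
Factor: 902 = 2^1*11^1*41^1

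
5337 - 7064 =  - 1727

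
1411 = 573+838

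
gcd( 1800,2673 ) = 9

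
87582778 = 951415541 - 863832763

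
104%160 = 104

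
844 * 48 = 40512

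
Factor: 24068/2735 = 2^2 *5^( - 1)*11^1 = 44/5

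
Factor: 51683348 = 2^2*61^1*211817^1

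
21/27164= 21/27164= 0.00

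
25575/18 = 1420+ 5/6 = 1420.83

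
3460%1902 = 1558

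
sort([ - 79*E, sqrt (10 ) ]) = [  -  79*E,sqrt(10)] 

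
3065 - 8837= -5772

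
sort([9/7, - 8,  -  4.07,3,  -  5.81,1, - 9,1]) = [ - 9,-8, - 5.81, - 4.07,1 , 1,9/7,3]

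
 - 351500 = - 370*950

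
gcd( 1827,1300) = 1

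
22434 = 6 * 3739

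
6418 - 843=5575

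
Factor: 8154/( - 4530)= - 3^2*5^( - 1 )  =  - 9/5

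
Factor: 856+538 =1394=2^1*17^1*41^1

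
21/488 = 21/488 = 0.04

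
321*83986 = 26959506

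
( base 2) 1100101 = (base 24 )45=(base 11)92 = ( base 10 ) 101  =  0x65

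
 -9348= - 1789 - 7559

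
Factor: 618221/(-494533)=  - 13^(-1 )*101^1*109^( - 1 )*349^( - 1) * 6121^1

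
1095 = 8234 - 7139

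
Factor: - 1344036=  -  2^2*3^1*31^1 * 3613^1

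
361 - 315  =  46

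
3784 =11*344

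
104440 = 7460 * 14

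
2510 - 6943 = - 4433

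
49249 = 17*2897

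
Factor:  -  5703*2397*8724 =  - 2^2*3^3*17^1*47^1 * 727^1  *1901^1 = - 119257873884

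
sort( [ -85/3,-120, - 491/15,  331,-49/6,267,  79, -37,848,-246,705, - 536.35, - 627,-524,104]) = [ - 627, - 536.35,- 524, - 246,-120, - 37 ,-491/15, - 85/3, -49/6, 79,104 , 267,331,705,848 ] 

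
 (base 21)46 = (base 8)132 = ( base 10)90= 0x5A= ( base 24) 3I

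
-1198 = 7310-8508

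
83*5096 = 422968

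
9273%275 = 198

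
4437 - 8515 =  - 4078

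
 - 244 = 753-997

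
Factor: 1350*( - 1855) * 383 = - 2^1*3^3*5^3 * 7^1*  53^1*383^1 = - 959127750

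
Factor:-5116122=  - 2^1 * 3^6*11^2 * 29^1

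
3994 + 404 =4398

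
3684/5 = 3684/5= 736.80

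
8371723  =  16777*499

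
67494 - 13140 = 54354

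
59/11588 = 59/11588 = 0.01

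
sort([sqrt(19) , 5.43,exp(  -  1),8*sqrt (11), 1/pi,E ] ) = [1/pi , exp(  -  1),E,sqrt(19) , 5.43 , 8*sqrt ( 11 )]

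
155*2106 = 326430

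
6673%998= 685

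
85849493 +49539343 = 135388836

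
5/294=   5/294 = 0.02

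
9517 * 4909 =46718953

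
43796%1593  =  785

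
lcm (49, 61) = 2989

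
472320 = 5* 94464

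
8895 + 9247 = 18142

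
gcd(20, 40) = 20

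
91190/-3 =-91190/3 = - 30396.67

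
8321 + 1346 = 9667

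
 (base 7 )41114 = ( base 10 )10007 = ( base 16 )2717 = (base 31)ACP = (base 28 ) clb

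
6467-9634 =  -3167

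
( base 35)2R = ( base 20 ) 4h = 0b1100001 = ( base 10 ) 97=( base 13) 76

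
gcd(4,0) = 4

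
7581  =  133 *57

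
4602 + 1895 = 6497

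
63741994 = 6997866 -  - 56744128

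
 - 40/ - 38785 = 8/7757 = 0.00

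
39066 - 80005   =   - 40939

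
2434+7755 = 10189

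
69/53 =69/53 = 1.30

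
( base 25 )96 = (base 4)3213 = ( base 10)231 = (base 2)11100111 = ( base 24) 9f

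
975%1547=975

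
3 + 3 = 6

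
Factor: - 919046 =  - 2^1*459523^1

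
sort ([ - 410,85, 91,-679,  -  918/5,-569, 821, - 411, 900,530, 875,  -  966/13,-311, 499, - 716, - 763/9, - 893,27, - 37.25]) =[ - 893, - 716,-679, - 569, - 411, - 410, - 311, - 918/5, - 763/9, -966/13, - 37.25, 27,85, 91, 499,530, 821, 875 , 900] 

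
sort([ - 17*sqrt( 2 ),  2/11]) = [ - 17*sqrt(2 ), 2/11]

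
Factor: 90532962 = 2^1 * 3^2*13^2 * 29761^1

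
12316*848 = 10443968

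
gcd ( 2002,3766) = 14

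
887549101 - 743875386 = 143673715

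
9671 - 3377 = 6294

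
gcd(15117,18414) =3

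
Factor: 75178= 2^1*37589^1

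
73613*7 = 515291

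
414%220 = 194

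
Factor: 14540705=5^1*31^1*93811^1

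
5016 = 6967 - 1951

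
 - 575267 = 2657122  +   - 3232389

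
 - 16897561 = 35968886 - 52866447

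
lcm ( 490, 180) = 8820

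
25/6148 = 25/6148 = 0.00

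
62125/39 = 1592 + 37/39 = 1592.95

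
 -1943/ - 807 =2+329/807 = 2.41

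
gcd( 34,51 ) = 17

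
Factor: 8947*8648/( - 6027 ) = - 77373656/6027 = - 2^3*3^( - 1 )*7^( - 2 )*23^2*41^ ( - 1)*47^1*389^1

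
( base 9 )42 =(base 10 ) 38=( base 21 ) 1H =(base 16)26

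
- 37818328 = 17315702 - 55134030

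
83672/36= 2324 + 2/9=2324.22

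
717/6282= 239/2094 = 0.11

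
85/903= 85/903 = 0.09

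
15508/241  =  64 + 84/241  =  64.35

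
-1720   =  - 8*215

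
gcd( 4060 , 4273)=1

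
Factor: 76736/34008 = 88/39 = 2^3*3^( - 1)*11^1*13^( - 1) 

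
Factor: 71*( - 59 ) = -59^1*71^1 =- 4189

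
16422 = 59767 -43345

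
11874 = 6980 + 4894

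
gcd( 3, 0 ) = 3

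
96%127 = 96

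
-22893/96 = -7631/32  =  - 238.47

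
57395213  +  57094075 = 114489288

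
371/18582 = 371/18582= 0.02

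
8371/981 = 8 + 523/981= 8.53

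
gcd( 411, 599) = 1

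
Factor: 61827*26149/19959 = 538904741/6653 = 37^1*79^1*331^1*557^1*6653^( - 1)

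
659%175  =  134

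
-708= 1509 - 2217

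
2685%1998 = 687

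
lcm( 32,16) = 32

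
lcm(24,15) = 120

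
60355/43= 1403 + 26/43= 1403.60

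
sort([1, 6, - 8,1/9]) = [  -  8,1/9, 1, 6 ]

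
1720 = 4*430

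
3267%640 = 67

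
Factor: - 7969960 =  - 2^3*5^1*23^1*8663^1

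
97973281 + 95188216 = 193161497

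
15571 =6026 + 9545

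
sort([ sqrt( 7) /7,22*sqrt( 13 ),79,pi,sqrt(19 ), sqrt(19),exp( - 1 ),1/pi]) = [ 1/pi,  exp(-1 ), sqrt (7) /7,pi,sqrt( 19),sqrt( 19),79,22*sqrt( 13)]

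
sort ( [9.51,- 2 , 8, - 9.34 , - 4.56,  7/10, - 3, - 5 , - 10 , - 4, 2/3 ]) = [ - 10,-9.34, - 5, - 4.56, - 4, - 3 , - 2,2/3, 7/10, 8,9.51 ]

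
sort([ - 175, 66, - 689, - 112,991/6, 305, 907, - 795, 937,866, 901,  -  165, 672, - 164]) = [-795, - 689, - 175,-165, - 164, - 112 , 66,991/6,305 , 672, 866,901, 907,937]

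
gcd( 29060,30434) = 2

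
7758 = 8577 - 819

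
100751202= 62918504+37832698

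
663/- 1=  - 663/1 = - 663.00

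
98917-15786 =83131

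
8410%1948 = 618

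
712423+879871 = 1592294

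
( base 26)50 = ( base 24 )5A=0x82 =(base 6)334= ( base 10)130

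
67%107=67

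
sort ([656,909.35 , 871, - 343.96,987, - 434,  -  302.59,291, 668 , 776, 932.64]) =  [-434, - 343.96 , - 302.59, 291,  656, 668,776,871,909.35,932.64,987] 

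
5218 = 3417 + 1801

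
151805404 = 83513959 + 68291445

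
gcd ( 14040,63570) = 390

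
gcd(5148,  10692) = 396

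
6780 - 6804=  - 24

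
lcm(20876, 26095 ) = 104380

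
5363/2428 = 5363/2428 = 2.21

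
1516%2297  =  1516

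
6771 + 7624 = 14395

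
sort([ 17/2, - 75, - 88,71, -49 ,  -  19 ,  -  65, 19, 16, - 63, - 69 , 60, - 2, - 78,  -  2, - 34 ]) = [  -  88,-78, - 75 ,-69 ,-65,-63, -49 , - 34, - 19,  -  2,-2, 17/2,16, 19 , 60, 71]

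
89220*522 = 46572840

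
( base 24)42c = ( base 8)4474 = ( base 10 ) 2364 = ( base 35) 1WJ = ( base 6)14540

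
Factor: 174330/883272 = 15/76 = 2^(-2 )*3^1*5^1 * 19^ (-1) 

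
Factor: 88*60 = 5280 = 2^5 * 3^1*5^1 * 11^1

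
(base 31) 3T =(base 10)122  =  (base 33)3n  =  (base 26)4i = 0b1111010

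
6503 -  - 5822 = 12325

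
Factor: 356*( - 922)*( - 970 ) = 2^4 * 5^1*89^1*97^1*461^1 = 318385040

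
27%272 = 27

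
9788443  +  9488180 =19276623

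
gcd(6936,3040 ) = 8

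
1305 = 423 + 882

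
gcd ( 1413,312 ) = 3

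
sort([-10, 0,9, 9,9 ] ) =[ - 10,0, 9,9,9]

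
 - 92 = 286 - 378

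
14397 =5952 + 8445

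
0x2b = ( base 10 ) 43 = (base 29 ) 1e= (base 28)1f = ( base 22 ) 1l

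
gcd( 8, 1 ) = 1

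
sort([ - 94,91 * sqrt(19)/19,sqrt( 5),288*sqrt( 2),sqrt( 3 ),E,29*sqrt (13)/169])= [ - 94,29 * sqrt( 13)/169, sqrt(3),  sqrt( 5),E , 91*sqrt( 19)/19,288*sqrt ( 2)]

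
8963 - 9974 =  - 1011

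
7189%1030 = 1009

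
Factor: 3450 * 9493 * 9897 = 324135162450 = 2^1*3^2*5^2 * 11^1*23^1*863^1 * 3299^1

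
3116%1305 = 506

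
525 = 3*175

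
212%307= 212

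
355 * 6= 2130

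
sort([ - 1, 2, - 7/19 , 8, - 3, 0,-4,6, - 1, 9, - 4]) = [ -4,  -  4, - 3, - 1,-1,  -  7/19, 0, 2, 6, 8,9 ]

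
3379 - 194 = 3185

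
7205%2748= 1709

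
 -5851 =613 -6464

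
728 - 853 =- 125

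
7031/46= 152 + 39/46 = 152.85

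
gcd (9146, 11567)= 269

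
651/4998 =31/238= 0.13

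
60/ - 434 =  - 1 + 187/217 =- 0.14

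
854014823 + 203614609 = 1057629432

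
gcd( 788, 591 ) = 197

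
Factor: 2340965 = 5^1 * 11^1 * 31^1*1373^1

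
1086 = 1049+37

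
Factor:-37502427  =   - 3^1*12500809^1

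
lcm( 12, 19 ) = 228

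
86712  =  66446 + 20266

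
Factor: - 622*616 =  - 2^4*7^1*11^1 * 311^1 = - 383152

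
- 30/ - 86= 15/43 = 0.35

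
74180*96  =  7121280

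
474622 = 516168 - 41546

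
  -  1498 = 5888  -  7386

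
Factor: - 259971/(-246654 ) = 449/426 = 2^( - 1)*3^( - 1)*71^( - 1)*449^1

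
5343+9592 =14935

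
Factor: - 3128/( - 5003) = 2^3*17^1 * 23^1*5003^( - 1 )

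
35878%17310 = 1258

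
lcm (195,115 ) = 4485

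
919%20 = 19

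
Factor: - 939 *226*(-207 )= 43928298 = 2^1*3^3*23^1*113^1*313^1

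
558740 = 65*8596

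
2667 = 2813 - 146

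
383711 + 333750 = 717461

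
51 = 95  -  44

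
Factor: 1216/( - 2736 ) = -4/9 = - 2^2 * 3^ ( - 2 ) 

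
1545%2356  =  1545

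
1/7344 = 1/7344  =  0.00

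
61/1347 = 61/1347 = 0.05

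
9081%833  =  751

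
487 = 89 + 398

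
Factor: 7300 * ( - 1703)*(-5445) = 67691695500 = 2^2 * 3^2 * 5^3*11^2*13^1*73^1 * 131^1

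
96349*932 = 89797268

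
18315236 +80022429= 98337665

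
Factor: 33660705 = 3^1*5^1*13^1*172619^1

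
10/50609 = 10/50609 = 0.00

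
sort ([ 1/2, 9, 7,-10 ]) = [ - 10,1/2,7,9]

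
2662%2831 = 2662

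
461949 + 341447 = 803396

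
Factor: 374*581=217294 =2^1  *7^1*11^1*17^1 *83^1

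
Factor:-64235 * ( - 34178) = 2^1*5^1 * 23^1*29^1*443^1*743^1=2195423830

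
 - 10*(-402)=4020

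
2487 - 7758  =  -5271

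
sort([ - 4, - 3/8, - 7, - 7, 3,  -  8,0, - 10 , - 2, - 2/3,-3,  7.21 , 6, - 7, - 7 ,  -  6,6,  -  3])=[ - 10, -8, -7, - 7,-7 , - 7, - 6, - 4, -3, - 3 ,-2,-2/3 ,-3/8,0,3, 6,  6,  7.21]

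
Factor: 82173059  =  2731^1 * 30089^1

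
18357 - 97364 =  - 79007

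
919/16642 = 919/16642 = 0.06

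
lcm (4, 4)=4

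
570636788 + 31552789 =602189577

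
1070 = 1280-210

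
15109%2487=187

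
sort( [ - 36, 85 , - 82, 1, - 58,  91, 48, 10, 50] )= [ - 82,-58, - 36, 1, 10, 48,  50, 85,91]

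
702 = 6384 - 5682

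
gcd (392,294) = 98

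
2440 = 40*61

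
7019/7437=7019/7437 = 0.94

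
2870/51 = 2870/51 = 56.27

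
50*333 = 16650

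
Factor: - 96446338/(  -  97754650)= 48223169/48877325 = 5^(  -  2)*7^(  -  1)*17^1*29^( - 1)*509^1*5573^1*9631^ ( - 1)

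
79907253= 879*90907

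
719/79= 719/79=9.10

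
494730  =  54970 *9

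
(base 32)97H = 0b10010011110001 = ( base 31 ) 9Q2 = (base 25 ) F37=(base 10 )9457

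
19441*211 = 4102051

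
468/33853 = 468/33853 = 0.01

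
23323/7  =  23323/7 = 3331.86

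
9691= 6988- - 2703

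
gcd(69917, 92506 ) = 1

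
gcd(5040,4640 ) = 80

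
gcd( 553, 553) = 553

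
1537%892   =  645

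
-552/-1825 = 552/1825= 0.30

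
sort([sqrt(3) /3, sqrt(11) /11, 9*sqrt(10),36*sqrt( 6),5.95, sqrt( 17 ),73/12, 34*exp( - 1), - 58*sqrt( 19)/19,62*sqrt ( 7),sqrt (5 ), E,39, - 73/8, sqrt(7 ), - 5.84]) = [ - 58*sqrt(19)/19, - 73/8,  -  5.84, sqrt ( 11)/11,sqrt( 3)/3,  sqrt( 5),  sqrt(7 ) , E,sqrt ( 17),5.95,73/12,  34*exp(-1), 9*sqrt(10),  39, 36*  sqrt(6 ),  62*sqrt(7)]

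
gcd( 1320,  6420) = 60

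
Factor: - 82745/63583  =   - 5^1*  19^1*73^( - 1 ) = - 95/73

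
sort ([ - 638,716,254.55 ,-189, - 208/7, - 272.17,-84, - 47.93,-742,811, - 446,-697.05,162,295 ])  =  [  -  742, - 697.05, -638, - 446,-272.17, - 189, - 84,-47.93,  -  208/7,162, 254.55,295, 716 , 811 ]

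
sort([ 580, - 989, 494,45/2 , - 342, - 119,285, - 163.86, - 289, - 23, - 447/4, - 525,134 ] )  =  [ - 989, - 525, - 342,-289,  -  163.86, - 119,-447/4, - 23,45/2,134, 285, 494,580 ] 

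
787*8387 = 6600569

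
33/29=33/29 = 1.14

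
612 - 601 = 11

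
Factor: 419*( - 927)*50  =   - 2^1 * 3^2* 5^2*103^1*419^1  =  -19420650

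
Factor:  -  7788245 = - 5^1*1557649^1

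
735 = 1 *735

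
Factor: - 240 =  - 2^4*3^1*5^1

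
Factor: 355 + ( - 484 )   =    -  129  =  - 3^1*43^1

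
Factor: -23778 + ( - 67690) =  -  91468 = - 2^2*13^1*1759^1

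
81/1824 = 27/608 = 0.04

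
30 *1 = 30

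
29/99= 29/99  =  0.29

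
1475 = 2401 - 926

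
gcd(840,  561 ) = 3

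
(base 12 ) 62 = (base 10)74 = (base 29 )2g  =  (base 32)2A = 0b1001010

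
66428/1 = 66428  =  66428.00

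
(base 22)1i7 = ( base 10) 887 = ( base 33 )QT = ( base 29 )11H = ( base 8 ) 1567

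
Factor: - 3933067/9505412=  - 2^(-2)*7^( - 2 )* 29^1 * 48497^ ( - 1)*135623^1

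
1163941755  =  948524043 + 215417712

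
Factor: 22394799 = 3^4 * 7^1*127^1*311^1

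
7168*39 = 279552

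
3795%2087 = 1708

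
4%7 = 4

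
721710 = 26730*27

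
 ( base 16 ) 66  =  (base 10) 102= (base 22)4e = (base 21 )4i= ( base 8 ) 146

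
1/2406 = 1/2406=0.00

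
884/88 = 10+1/22 = 10.05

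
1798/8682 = 899/4341 = 0.21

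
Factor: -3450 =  - 2^1 * 3^1 * 5^2*23^1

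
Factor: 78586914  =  2^1*3^1*7^1*41^1*47^1*971^1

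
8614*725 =6245150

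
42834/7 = 42834/7 = 6119.14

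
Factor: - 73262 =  - 2^1*7^1*5233^1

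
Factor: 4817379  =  3^1 *7^1*229399^1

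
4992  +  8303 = 13295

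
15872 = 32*496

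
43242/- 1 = -43242/1  =  -43242.00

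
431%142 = 5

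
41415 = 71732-30317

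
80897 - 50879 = 30018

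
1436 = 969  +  467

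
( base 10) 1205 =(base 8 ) 2265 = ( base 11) 9A6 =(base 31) 17R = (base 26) 1k9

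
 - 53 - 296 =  - 349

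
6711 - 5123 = 1588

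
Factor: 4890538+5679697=10570235 = 5^1*  13^1*137^1*1187^1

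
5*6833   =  34165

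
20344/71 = 20344/71 = 286.54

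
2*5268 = 10536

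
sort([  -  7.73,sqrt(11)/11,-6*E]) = [ - 6*E,-7.73,sqrt(11)/11]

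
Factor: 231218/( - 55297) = - 2^1 *11^( - 2 ) *13^1*457^( - 1) * 8893^1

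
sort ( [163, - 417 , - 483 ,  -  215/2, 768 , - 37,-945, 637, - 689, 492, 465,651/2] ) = [ - 945, - 689, - 483, - 417, - 215/2, -37, 163, 651/2, 465,492,637, 768] 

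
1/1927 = 1/1927=0.00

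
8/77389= 8/77389 = 0.00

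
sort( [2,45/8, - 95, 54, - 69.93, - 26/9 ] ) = [-95, - 69.93 , -26/9,2, 45/8, 54 ]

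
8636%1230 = 26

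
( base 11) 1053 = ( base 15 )629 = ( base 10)1389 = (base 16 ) 56D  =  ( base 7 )4023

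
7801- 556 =7245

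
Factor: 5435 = 5^1*1087^1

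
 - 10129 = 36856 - 46985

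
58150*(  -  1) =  - 58150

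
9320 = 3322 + 5998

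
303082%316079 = 303082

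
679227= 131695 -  - 547532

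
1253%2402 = 1253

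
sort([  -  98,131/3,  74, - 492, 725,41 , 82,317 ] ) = [-492, - 98,41,131/3,74,  82,317, 725]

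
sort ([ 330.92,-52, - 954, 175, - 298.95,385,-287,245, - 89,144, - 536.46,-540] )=[-954, - 540, - 536.46, - 298.95, - 287, - 89,-52, 144,175, 245,330.92,385 ] 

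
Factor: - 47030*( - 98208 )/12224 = 72167535/191 = 3^2*5^1*11^1*31^1*191^( - 1 ) * 4703^1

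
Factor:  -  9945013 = -13^1*61^1*12541^1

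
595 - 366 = 229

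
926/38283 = 926/38283 = 0.02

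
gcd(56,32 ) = 8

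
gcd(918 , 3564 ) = 54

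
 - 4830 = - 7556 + 2726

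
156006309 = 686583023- 530576714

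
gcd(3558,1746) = 6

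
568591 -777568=-208977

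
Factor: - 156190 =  - 2^1*5^1*15619^1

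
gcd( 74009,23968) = 1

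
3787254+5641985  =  9429239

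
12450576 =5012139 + 7438437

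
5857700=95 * 61660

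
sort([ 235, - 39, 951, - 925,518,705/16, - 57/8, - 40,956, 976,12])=[-925, - 40, - 39,-57/8 , 12,705/16,235,518 , 951, 956,976]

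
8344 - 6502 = 1842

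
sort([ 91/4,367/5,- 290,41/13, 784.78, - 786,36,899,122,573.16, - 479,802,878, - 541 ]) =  [ - 786, -541, - 479, - 290,41/13,91/4,  36, 367/5,  122, 573.16,784.78,802, 878, 899] 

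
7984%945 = 424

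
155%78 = 77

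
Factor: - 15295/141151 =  - 35/323 = - 5^1*7^1*17^ ( - 1)*19^( - 1)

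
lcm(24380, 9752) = 48760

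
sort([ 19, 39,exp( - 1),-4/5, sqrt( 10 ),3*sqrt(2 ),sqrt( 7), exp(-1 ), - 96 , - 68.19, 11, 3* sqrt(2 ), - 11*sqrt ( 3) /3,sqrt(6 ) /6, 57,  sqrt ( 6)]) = [ - 96, - 68.19, - 11*sqrt(3) /3, - 4/5,exp(- 1), exp(-1), sqrt( 6)/6, sqrt( 6),  sqrt( 7),sqrt(10 ),3*sqrt(2 ), 3*sqrt( 2),  11 , 19, 39,57]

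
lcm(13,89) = 1157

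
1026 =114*9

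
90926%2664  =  350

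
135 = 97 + 38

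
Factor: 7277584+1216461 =8494045 =5^1*7^1*19^1*53^1*241^1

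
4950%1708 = 1534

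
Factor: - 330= - 2^1 * 3^1*5^1 * 11^1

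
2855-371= 2484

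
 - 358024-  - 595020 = 236996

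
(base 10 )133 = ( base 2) 10000101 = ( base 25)58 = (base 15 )8d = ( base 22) 61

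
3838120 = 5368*715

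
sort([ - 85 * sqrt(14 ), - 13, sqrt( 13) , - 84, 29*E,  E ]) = [ - 85 *sqrt(14),  -  84,-13, E, sqrt(13), 29 * E]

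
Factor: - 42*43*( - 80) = 2^5*3^1* 5^1*7^1 * 43^1 = 144480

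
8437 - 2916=5521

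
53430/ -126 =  - 8905/21 = - 424.05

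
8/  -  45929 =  -1 + 45921/45929 = - 0.00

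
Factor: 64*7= 448 = 2^6*7^1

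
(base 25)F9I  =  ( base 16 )2592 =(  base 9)14166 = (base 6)112310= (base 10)9618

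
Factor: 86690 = 2^1*5^1*8669^1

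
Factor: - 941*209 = -196669 = -11^1*19^1*941^1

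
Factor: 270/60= 2^( - 1)*3^2=9/2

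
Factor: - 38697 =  - 3^1 * 12899^1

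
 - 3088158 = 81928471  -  85016629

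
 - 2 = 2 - 4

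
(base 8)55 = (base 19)27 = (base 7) 63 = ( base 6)113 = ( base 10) 45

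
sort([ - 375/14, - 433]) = [ - 433 ,- 375/14]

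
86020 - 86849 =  - 829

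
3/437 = 3/437 = 0.01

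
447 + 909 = 1356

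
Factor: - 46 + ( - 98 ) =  - 2^4*3^2 = - 144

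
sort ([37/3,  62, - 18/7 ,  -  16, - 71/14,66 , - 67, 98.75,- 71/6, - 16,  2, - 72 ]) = [ - 72, - 67 , - 16,-16, - 71/6, - 71/14, - 18/7,2, 37/3,62 , 66,98.75]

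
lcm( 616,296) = 22792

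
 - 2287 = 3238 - 5525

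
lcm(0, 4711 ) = 0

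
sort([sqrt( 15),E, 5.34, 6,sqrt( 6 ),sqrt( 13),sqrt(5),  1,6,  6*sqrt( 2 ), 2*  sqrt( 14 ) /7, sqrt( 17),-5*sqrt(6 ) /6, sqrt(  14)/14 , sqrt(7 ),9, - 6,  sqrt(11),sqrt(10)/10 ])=[-6, - 5*sqrt( 6)/6,sqrt( 14)/14,sqrt( 10)/10,1, 2 * sqrt(14) /7,  sqrt( 5 ), sqrt( 6 ),sqrt( 7),  E,sqrt( 11), sqrt(13),sqrt ( 15 ) , sqrt(17 ),5.34,  6,6, 6*sqrt( 2) , 9 ]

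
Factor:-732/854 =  - 6/7 = -2^1 *3^1*7^(  -  1)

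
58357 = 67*871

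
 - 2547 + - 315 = - 2862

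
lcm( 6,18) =18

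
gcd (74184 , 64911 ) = 9273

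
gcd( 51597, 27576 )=9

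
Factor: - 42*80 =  - 2^5*3^1*5^1 * 7^1 = - 3360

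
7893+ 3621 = 11514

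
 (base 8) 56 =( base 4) 232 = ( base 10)46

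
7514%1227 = 152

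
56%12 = 8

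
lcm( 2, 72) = 72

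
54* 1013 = 54702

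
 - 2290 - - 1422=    - 868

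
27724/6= 13862/3=4620.67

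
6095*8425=51350375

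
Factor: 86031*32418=2^1*3^4*11^2 * 79^1 * 1801^1  =  2788952958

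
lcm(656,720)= 29520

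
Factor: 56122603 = 56122603^1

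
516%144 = 84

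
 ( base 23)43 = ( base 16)5F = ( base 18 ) 55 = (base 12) 7B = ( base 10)95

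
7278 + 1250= 8528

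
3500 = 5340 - 1840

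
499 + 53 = 552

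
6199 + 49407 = 55606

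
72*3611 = 259992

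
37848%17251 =3346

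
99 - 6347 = - 6248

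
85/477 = 85/477 = 0.18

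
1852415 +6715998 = 8568413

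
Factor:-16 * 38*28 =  - 2^7* 7^1*19^1 = - 17024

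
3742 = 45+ 3697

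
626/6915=626/6915 = 0.09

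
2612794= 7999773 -5386979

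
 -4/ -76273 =4/76273 = 0.00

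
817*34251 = 27983067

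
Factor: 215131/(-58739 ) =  -7^1*73^1*151^( - 1 ) *389^( - 1)*421^1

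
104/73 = 1 + 31/73 = 1.42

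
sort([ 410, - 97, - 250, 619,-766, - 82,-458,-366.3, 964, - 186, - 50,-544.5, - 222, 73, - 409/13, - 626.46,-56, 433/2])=[ - 766, - 626.46, - 544.5, - 458, - 366.3, - 250,  -  222, - 186, - 97, - 82,- 56, - 50, - 409/13,73 , 433/2, 410,619,964 ] 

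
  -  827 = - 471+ - 356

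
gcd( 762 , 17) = 1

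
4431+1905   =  6336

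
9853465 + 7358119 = 17211584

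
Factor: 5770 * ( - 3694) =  - 2^2*5^1 * 577^1*  1847^1  =  - 21314380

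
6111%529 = 292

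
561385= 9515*59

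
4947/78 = 63 + 11/26 = 63.42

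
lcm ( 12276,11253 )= 135036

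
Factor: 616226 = 2^1*13^1*137^1 * 173^1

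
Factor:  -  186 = -2^1*3^1*31^1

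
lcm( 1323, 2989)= 80703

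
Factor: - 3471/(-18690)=2^( - 1)*5^( - 1)*7^( - 1) *13^1= 13/70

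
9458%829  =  339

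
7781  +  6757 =14538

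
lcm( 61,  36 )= 2196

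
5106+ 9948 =15054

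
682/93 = 7  +  1/3 = 7.33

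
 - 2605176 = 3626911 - 6232087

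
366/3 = 122 = 122.00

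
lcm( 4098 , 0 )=0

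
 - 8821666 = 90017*(-98 ) 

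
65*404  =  26260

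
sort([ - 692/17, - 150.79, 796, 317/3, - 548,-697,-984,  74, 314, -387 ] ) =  [-984,  -  697 , - 548,-387 , - 150.79,-692/17, 74 , 317/3, 314, 796 ]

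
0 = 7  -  7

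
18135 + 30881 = 49016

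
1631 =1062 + 569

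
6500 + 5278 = 11778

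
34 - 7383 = -7349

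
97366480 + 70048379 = 167414859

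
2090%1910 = 180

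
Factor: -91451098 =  - 2^1*1873^1 * 24413^1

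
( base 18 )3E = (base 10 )68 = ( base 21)35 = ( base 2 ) 1000100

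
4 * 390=1560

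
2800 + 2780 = 5580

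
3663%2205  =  1458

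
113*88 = 9944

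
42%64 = 42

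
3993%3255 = 738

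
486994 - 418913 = 68081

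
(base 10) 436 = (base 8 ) 664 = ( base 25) hb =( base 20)11G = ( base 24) I4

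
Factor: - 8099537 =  - 8099537^1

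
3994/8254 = 1997/4127 = 0.48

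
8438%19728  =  8438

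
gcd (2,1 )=1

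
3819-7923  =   -4104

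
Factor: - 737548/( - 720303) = 2^2*3^( - 1 ) *7^2*53^1 * 71^1*240101^(- 1)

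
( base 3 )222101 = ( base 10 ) 712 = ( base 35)KC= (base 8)1310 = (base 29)og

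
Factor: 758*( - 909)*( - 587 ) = 404455914 = 2^1*3^2*101^1*379^1*587^1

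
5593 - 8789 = -3196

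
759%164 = 103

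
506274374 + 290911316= 797185690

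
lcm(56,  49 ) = 392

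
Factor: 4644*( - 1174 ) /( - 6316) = 1363014/1579 = 2^1*3^3*43^1*587^1*1579^( - 1)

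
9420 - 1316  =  8104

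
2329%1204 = 1125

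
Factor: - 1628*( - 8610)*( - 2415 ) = -2^3*3^2*5^2*7^2 * 11^1* 23^1*37^1*41^1 = -33851248200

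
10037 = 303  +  9734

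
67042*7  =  469294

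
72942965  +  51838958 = 124781923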